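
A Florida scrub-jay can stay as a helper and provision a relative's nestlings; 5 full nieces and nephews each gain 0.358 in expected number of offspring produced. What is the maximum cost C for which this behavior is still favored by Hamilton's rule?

0.4475

r to a full niece or nephew = 0.25 (full aunt/uncle↔niece/nephew: two paths of length 3 through the shared grandparent pair: r = 2·(1/2)^3 = 1/4).
Hamilton's rule: n·r·B > C, so the trait is favored while C < n·r·B = 5·0.25·0.358 = 0.4475.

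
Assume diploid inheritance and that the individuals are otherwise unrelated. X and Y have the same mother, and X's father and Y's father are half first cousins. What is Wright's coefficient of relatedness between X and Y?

0.265625

Independent pedigree routes through distinct common ancestors add.
X and Y are related in two ways: half-sibs through their shared mother (r = 1/4) and half second cousins through their fathers (r = 1/64).
r = 1/4 + 1/64 = 17/64 = 0.265625.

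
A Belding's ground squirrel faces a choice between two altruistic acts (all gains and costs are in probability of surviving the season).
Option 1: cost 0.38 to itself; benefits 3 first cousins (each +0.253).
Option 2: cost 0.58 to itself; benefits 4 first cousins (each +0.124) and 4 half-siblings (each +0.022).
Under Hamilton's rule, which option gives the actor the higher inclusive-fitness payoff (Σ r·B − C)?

Option 1: r to a first cousin = 0.125.
Option 1: Σ r·B − C = (3·0.125·0.253) − 0.38 = -0.285125.
Option 2: r to a first cousin = 0.125.
Option 2: r to a half-sibling = 0.25.
Option 2: Σ r·B − C = (4·0.125·0.124 + 4·0.25·0.022) − 0.58 = -0.496.
Option 1 has the higher net inclusive-fitness payoff.

Option 1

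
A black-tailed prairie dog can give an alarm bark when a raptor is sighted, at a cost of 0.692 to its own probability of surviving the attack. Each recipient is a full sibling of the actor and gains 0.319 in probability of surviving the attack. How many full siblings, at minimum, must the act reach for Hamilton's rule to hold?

r to a full sibling = 1/2 (full sibs share both parents — two paths of length 2: r = 2·(1/2)^2 = 1/2).
Hamilton's rule: n·r·B > C  ⇒  n > C/(r·B) = 0.692/(0.5·0.319) = 4.339.
The smallest integer exceeding 4.339 is 5.

5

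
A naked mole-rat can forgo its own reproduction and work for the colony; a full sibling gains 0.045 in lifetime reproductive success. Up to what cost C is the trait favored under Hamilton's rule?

r to a full sibling = 0.5 (full sibs share both parents — two paths of length 2: r = 2·(1/2)^2 = 1/2).
Hamilton's rule: n·r·B > C, so the trait is favored while C < n·r·B = 1·0.5·0.045 = 0.0225.

0.0225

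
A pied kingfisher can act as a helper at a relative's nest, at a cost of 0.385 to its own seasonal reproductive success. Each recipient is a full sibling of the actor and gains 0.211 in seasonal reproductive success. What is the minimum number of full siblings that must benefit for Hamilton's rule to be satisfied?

r to a full sibling = 0.5 (full sibs share both parents — two paths of length 2: r = 2·(1/2)^2 = 1/2).
Hamilton's rule: n·r·B > C  ⇒  n > C/(r·B) = 0.385/(0.5·0.211) = 3.649.
The smallest integer exceeding 3.649 is 4.

4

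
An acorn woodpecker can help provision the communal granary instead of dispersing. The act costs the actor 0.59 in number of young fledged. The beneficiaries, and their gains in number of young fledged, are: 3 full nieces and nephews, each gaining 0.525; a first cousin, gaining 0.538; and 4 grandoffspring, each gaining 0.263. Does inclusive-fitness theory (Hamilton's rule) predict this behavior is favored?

Hamilton's rule: the trait is favored when the sum of r·B over every recipient exceeds the actor's cost C.
r to a full niece or nephew = 1/4 (full aunt/uncle↔niece/nephew: two paths of length 3 through the shared grandparent pair: r = 2·(1/2)^3 = 1/4).
r to a first cousin = 1/8 (first cousins share one grandparent pair — two paths of length 4: r = 2·(1/2)^4 = 1/8).
r to a grandoffspring = 0.25 (two parent–offspring links: r = (1/2)^2 = 1/4).
Summing one r·B term per recipient: 3·0.25·0.525 + 1·0.125·0.538 + 4·0.25·0.263 = 0.724.
0.724 > 0.59: the indirect benefit exceeds the cost.

Yes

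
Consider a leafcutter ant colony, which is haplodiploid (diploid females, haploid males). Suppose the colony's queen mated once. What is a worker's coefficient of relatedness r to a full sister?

0.75

Haplodiploid full sisters inherit their father's entire haploid genome identically (contributing 1/2) and on average half of their mother's contribution (1/2 · 1/2 = 1/4); r = 1/2 + 1/4 = 3/4.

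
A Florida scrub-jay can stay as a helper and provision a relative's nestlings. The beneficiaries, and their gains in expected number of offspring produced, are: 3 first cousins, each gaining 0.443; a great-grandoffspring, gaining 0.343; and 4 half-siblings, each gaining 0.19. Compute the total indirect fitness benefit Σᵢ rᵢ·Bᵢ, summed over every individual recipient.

0.399

r to a first cousin = 0.125 (first cousins share one grandparent pair — two paths of length 4: r = 2·(1/2)^4 = 1/8).
r to a great-grandoffspring = 1/8 (three parent–offspring links: r = (1/2)^3 = 1/8).
r to a half-sibling = 0.25 (half-sibs share one parent — one path of length 2: r = (1/2)^2 = 1/4).
Summing one r·B term per recipient: 3·0.125·0.443 + 1·0.125·0.343 + 4·0.25·0.19 = 0.399.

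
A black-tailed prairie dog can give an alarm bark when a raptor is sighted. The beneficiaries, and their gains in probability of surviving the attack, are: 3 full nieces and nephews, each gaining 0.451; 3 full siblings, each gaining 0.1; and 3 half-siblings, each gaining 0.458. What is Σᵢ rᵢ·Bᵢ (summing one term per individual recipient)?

0.83175

r to a full niece or nephew = 0.25 (full aunt/uncle↔niece/nephew: two paths of length 3 through the shared grandparent pair: r = 2·(1/2)^3 = 1/4).
r to a full sibling = 1/2 (full sibs share both parents — two paths of length 2: r = 2·(1/2)^2 = 1/2).
r to a half-sibling = 0.25 (half-sibs share one parent — one path of length 2: r = (1/2)^2 = 1/4).
Summing one r·B term per recipient: 3·0.25·0.451 + 3·0.5·0.1 + 3·0.25·0.458 = 0.83175.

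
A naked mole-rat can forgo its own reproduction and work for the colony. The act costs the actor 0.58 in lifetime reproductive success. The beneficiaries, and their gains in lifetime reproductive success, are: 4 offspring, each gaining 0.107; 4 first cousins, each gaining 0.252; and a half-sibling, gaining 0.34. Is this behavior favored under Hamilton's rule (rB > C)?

No

Hamilton's rule: the trait is favored when the sum of r·B over every recipient exceeds the actor's cost C.
r to an offspring = 0.5 (one parent–offspring link: r = (1/2)^1 = 1/2).
r to a first cousin = 0.125 (first cousins share one grandparent pair — two paths of length 4: r = 2·(1/2)^4 = 1/8).
r to a half-sibling = 0.25 (half-sibs share one parent — one path of length 2: r = (1/2)^2 = 1/4).
Summing one r·B term per recipient: 4·0.5·0.107 + 4·0.125·0.252 + 1·0.25·0.34 = 0.425.
0.425 < 0.58: the indirect benefit is less than the cost.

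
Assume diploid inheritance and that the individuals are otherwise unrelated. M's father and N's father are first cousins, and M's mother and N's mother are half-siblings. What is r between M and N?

0.09375

Independent pedigree routes through distinct common ancestors add.
M and N are related in two ways: second cousins through their fathers (r = 1/32) and half first cousins through their mothers (r = 1/16).
r = 1/32 + 1/16 = 3/32 = 0.09375.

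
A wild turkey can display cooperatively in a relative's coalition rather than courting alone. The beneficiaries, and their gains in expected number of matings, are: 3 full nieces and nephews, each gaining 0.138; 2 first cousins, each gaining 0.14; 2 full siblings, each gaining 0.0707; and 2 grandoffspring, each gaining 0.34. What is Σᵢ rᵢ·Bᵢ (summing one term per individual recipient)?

0.3792

r to a full niece or nephew = 1/4 (full aunt/uncle↔niece/nephew: two paths of length 3 through the shared grandparent pair: r = 2·(1/2)^3 = 1/4).
r to a first cousin = 0.125 (first cousins share one grandparent pair — two paths of length 4: r = 2·(1/2)^4 = 1/8).
r to a full sibling = 1/2 (full sibs share both parents — two paths of length 2: r = 2·(1/2)^2 = 1/2).
r to a grandoffspring = 0.25 (two parent–offspring links: r = (1/2)^2 = 1/4).
Summing one r·B term per recipient: 3·0.25·0.138 + 2·0.125·0.14 + 2·0.5·0.0707 + 2·0.25·0.34 = 0.3792.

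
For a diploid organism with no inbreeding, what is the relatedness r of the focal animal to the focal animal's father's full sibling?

Each parent–offspring link contributes a factor of 1/2, and independent paths through distinct common ancestors add.
Full aunt/uncle↔niece/nephew: two paths of length 3 through the shared grandparent pair: r = 2·(1/2)^3 = 1/4.

0.25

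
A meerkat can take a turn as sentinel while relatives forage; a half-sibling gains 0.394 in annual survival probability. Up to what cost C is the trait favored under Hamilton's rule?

0.0985

r to a half-sibling = 0.25 (half-sibs share one parent — one path of length 2: r = (1/2)^2 = 1/4).
Hamilton's rule: n·r·B > C, so the trait is favored while C < n·r·B = 1·0.25·0.394 = 0.0985.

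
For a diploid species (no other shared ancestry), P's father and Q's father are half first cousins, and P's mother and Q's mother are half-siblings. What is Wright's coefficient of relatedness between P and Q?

With two independent routes of shared ancestry, r is the sum of the two contributions.
P and Q are related in two ways: half second cousins through their fathers (r = 1/64) and half first cousins through their mothers (r = 1/16).
r = 1/64 + 1/16 = 5/64 = 0.078125.

0.078125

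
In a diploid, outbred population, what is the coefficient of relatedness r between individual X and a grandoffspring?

0.25

Each parent–offspring link contributes a factor of 1/2, and independent paths through distinct common ancestors add.
Two parent–offspring links: r = (1/2)^2 = 1/4.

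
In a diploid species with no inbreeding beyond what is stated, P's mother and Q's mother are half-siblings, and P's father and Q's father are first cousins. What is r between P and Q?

0.09375

With two independent routes of shared ancestry, r is the sum of the two contributions.
P and Q are related in two ways: half first cousins through their mothers (r = 1/16) and second cousins through their fathers (r = 1/32).
r = 1/16 + 1/32 = 3/32 = 0.09375.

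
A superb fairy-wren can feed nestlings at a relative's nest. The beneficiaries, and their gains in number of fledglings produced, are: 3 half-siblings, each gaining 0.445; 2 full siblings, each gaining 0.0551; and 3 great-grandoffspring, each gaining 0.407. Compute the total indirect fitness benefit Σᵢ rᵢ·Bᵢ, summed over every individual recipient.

r to a half-sibling = 1/4 (half-sibs share one parent — one path of length 2: r = (1/2)^2 = 1/4).
r to a full sibling = 0.5 (full sibs share both parents — two paths of length 2: r = 2·(1/2)^2 = 1/2).
r to a great-grandoffspring = 1/8 (three parent–offspring links: r = (1/2)^3 = 1/8).
Summing one r·B term per recipient: 3·0.25·0.445 + 2·0.5·0.0551 + 3·0.125·0.407 = 0.541475.

0.541475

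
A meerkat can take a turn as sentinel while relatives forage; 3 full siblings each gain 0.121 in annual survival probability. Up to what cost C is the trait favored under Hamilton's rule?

0.1815

r to a full sibling = 1/2 (full sibs share both parents — two paths of length 2: r = 2·(1/2)^2 = 1/2).
Hamilton's rule: n·r·B > C, so the trait is favored while C < n·r·B = 3·0.5·0.121 = 0.1815.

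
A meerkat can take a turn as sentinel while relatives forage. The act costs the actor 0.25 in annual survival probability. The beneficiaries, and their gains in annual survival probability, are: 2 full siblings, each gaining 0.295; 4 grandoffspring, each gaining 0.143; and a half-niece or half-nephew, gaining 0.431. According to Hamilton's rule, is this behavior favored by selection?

Yes

Hamilton's rule: the trait is favored when the sum of r·B over every recipient exceeds the actor's cost C.
r to a full sibling = 0.5 (full sibs share both parents — two paths of length 2: r = 2·(1/2)^2 = 1/2).
r to a grandoffspring = 0.25 (two parent–offspring links: r = (1/2)^2 = 1/4).
r to a half-niece or half-nephew = 0.125 (half-aunt/uncle↔niece/nephew: one path of length 3: r = (1/2)^3 = 1/8).
Summing one r·B term per recipient: 2·0.5·0.295 + 4·0.25·0.143 + 1·0.125·0.431 = 0.491875.
0.491875 > 0.25: the indirect benefit exceeds the cost.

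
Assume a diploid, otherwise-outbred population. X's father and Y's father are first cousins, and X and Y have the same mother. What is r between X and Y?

Independent pedigree routes through distinct common ancestors add.
X and Y are related in two ways: second cousins through their fathers (r = 1/32) and half-sibs through their shared mother (r = 1/4).
r = 1/32 + 1/4 = 0.28125.

0.28125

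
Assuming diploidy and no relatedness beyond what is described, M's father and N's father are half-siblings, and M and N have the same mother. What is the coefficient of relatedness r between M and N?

0.3125

Relatedness sums over independent paths through distinct common ancestors.
M and N are related in two ways: half first cousins through their fathers (r = 1/16) and half-sibs through their shared mother (r = 1/4).
r = 1/16 + 1/4 = 0.3125.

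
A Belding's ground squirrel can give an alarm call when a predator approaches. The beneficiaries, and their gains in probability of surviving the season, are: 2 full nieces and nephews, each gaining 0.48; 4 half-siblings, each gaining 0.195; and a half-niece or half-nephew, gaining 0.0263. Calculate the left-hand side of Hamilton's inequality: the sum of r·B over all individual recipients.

r to a full niece or nephew = 1/4 (full aunt/uncle↔niece/nephew: two paths of length 3 through the shared grandparent pair: r = 2·(1/2)^3 = 1/4).
r to a half-sibling = 1/4 (half-sibs share one parent — one path of length 2: r = (1/2)^2 = 1/4).
r to a half-niece or half-nephew = 1/8 (half-aunt/uncle↔niece/nephew: one path of length 3: r = (1/2)^3 = 1/8).
Summing one r·B term per recipient: 2·0.25·0.48 + 4·0.25·0.195 + 1·0.125·0.0263 = 0.4382875.

0.4382875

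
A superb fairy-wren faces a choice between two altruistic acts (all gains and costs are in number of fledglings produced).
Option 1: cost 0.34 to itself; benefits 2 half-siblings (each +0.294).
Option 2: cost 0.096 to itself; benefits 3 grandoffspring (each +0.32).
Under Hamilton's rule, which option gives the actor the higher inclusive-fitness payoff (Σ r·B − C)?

Option 1: r to a half-sibling = 0.25.
Option 1: Σ r·B − C = (2·0.25·0.294) − 0.34 = -0.193.
Option 2: r to a grandoffspring = 0.25.
Option 2: Σ r·B − C = (3·0.25·0.32) − 0.096 = 0.144.
Option 2 has the higher net inclusive-fitness payoff.

Option 2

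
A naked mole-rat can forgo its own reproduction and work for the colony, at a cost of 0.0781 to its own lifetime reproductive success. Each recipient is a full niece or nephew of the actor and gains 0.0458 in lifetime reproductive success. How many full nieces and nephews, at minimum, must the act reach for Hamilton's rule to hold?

7

r to a full niece or nephew = 0.25 (full aunt/uncle↔niece/nephew: two paths of length 3 through the shared grandparent pair: r = 2·(1/2)^3 = 1/4).
Hamilton's rule: n·r·B > C  ⇒  n > C/(r·B) = 0.0781/(0.25·0.0458) = 6.821.
The smallest integer exceeding 6.821 is 7.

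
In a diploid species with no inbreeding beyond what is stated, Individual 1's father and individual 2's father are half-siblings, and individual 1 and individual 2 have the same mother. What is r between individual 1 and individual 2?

Independent pedigree routes through distinct common ancestors add.
Individual 1 and individual 2 are related in two ways: half first cousins through their fathers (r = 1/16) and half-sibs through their shared mother (r = 1/4).
r = 1/16 + 1/4 = 0.3125.

0.3125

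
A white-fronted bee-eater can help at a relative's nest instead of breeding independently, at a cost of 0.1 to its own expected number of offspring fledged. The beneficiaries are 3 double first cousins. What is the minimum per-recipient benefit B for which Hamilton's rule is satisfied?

r to a double first cousin = 1/4 (double first cousins share both grandparent pairs — four paths of length 4: r = 4·(1/2)^4 = 1/4).
Hamilton's rule with n recipients of equal r: n·r·B > C, so B > C/(n·r) = 0.1/(3·0.25) = 0.1333.

0.1333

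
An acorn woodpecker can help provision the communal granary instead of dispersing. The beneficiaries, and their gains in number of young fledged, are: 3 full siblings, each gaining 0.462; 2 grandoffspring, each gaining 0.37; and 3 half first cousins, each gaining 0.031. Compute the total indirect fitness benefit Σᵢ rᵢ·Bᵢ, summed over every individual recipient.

r to a full sibling = 0.5 (full sibs share both parents — two paths of length 2: r = 2·(1/2)^2 = 1/2).
r to a grandoffspring = 1/4 (two parent–offspring links: r = (1/2)^2 = 1/4).
r to a half first cousin = 0.0625 (half first cousins share one grandparent — one path of length 4: r = (1/2)^4 = 1/16).
Summing one r·B term per recipient: 3·0.5·0.462 + 2·0.25·0.37 + 3·0.0625·0.031 = 0.8838125.

0.8838125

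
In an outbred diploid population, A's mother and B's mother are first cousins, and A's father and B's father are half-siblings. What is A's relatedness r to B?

Wright's path rule: contributions from independent ancestry routes add.
A and B are related in two ways: second cousins through their mothers (r = 1/32) and half first cousins through their fathers (r = 1/16).
r = 1/32 + 1/16 = 0.09375.

0.09375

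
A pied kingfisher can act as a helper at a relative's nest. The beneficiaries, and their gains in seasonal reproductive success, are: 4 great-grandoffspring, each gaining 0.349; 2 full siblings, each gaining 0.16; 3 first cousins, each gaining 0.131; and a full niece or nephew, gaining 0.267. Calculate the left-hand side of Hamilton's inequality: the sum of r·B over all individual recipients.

r to a great-grandoffspring = 1/8 (three parent–offspring links: r = (1/2)^3 = 1/8).
r to a full sibling = 1/2 (full sibs share both parents — two paths of length 2: r = 2·(1/2)^2 = 1/2).
r to a first cousin = 1/8 (first cousins share one grandparent pair — two paths of length 4: r = 2·(1/2)^4 = 1/8).
r to a full niece or nephew = 1/4 (full aunt/uncle↔niece/nephew: two paths of length 3 through the shared grandparent pair: r = 2·(1/2)^3 = 1/4).
Summing one r·B term per recipient: 4·0.125·0.349 + 2·0.5·0.16 + 3·0.125·0.131 + 1·0.25·0.267 = 0.450375.

0.450375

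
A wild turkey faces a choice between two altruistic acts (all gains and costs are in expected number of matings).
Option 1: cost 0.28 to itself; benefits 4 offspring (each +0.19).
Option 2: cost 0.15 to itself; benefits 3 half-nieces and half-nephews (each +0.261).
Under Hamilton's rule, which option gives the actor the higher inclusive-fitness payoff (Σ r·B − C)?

Option 1: r to an offspring = 0.5.
Option 1: Σ r·B − C = (4·0.5·0.19) − 0.28 = 0.1.
Option 2: r to a half-niece or half-nephew = 0.125.
Option 2: Σ r·B − C = (3·0.125·0.261) − 0.15 = -0.052125.
Option 1 has the higher net inclusive-fitness payoff.

Option 1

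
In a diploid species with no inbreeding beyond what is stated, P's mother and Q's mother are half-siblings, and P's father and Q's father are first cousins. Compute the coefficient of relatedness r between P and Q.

Wright's path rule: contributions from independent ancestry routes add.
P and Q are related in two ways: half first cousins through their mothers (r = 1/16) and second cousins through their fathers (r = 1/32).
r = 1/16 + 1/32 = 0.09375.

0.09375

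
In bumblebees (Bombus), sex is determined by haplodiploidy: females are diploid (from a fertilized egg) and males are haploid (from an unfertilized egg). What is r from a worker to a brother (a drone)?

Her haploid brother carries none of their father's genes and a random half of their mother's genome; that half matches the maternal half of her own genome with probability 1/2: r = 1/2 · 1/2 = 1/4.

0.25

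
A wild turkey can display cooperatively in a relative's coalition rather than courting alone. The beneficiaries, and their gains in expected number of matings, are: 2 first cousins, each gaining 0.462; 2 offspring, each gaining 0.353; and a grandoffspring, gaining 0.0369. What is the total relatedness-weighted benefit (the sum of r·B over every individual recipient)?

r to a first cousin = 1/8 (first cousins share one grandparent pair — two paths of length 4: r = 2·(1/2)^4 = 1/8).
r to an offspring = 1/2 (one parent–offspring link: r = (1/2)^1 = 1/2).
r to a grandoffspring = 0.25 (two parent–offspring links: r = (1/2)^2 = 1/4).
Summing one r·B term per recipient: 2·0.125·0.462 + 2·0.5·0.353 + 1·0.25·0.0369 = 0.477725.

0.477725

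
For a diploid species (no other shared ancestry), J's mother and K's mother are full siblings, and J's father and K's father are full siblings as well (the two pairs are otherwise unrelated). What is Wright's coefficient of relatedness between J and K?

With two independent routes of shared ancestry, r is the sum of the two contributions.
J and K are related in two ways: first cousins through their mothers (r = 1/8) and first cousins through their fathers (r = 1/8) — i.e. double first cousins.
r = 1/8 + 1/8 = 1/4 = 0.25.

0.25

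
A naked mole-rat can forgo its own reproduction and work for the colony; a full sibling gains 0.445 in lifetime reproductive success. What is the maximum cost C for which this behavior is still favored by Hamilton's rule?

r to a full sibling = 0.5 (full sibs share both parents — two paths of length 2: r = 2·(1/2)^2 = 1/2).
Hamilton's rule: n·r·B > C, so the trait is favored while C < n·r·B = 1·0.5·0.445 = 0.2225.

0.2225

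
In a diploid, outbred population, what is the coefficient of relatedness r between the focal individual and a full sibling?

0.5

Full sibs share both parents — two paths of length 2: r = 2·(1/2)^2 = 1/2.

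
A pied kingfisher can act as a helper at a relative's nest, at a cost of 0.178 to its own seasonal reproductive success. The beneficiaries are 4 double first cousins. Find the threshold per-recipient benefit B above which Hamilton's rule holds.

0.178

r to a double first cousin = 0.25 (double first cousins share both grandparent pairs — four paths of length 4: r = 4·(1/2)^4 = 1/4).
Hamilton's rule with n recipients of equal r: n·r·B > C, so B > C/(n·r) = 0.178/(4·0.25) = 0.178.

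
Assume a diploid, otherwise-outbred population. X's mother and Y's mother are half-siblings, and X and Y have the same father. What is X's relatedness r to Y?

0.3125

Independent pedigree routes through distinct common ancestors add.
X and Y are related in two ways: half first cousins through their mothers (r = 1/16) and half-sibs through their shared father (r = 1/4).
r = 1/16 + 1/4 = 5/16 = 0.3125.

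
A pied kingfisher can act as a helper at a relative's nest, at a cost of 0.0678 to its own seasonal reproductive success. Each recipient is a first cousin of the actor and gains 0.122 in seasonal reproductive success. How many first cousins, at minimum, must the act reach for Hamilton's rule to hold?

5

r to a first cousin = 0.125 (first cousins share one grandparent pair — two paths of length 4: r = 2·(1/2)^4 = 1/8).
Hamilton's rule: n·r·B > C  ⇒  n > C/(r·B) = 0.0678/(0.125·0.122) = 4.446.
The smallest integer exceeding 4.446 is 5.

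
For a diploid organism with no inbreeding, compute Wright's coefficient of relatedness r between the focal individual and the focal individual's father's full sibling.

0.25

Each parent–offspring link contributes a factor of 1/2, and independent paths through distinct common ancestors add.
Full aunt/uncle↔niece/nephew: two paths of length 3 through the shared grandparent pair: r = 2·(1/2)^3 = 1/4.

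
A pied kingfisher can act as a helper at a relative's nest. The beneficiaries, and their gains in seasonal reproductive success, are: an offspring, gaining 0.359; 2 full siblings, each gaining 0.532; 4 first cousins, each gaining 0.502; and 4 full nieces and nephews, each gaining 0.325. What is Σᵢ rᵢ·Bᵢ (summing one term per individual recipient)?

1.2875

r to an offspring = 0.5 (one parent–offspring link: r = (1/2)^1 = 1/2).
r to a full sibling = 0.5 (full sibs share both parents — two paths of length 2: r = 2·(1/2)^2 = 1/2).
r to a first cousin = 0.125 (first cousins share one grandparent pair — two paths of length 4: r = 2·(1/2)^4 = 1/8).
r to a full niece or nephew = 1/4 (full aunt/uncle↔niece/nephew: two paths of length 3 through the shared grandparent pair: r = 2·(1/2)^3 = 1/4).
Summing one r·B term per recipient: 1·0.5·0.359 + 2·0.5·0.532 + 4·0.125·0.502 + 4·0.25·0.325 = 1.2875.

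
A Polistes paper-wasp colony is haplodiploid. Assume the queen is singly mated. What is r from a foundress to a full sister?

Haplodiploid full sisters inherit their father's entire haploid genome identically (contributing 1/2) and on average half of their mother's contribution (1/2 · 1/2 = 1/4); r = 1/2 + 1/4 = 3/4.

0.75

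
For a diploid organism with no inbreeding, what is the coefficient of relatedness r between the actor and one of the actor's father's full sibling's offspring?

Each parent–offspring link contributes a factor of 1/2, and independent paths through distinct common ancestors add.
First cousins share one grandparent pair — two paths of length 4: r = 2·(1/2)^4 = 1/8.

0.125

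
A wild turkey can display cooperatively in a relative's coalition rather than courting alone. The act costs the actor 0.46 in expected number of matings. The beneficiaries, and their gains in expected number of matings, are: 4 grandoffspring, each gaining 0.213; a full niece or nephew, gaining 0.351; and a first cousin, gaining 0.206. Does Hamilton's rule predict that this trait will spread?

No

Hamilton's rule: the trait is favored when the sum of r·B over every recipient exceeds the actor's cost C.
r to a grandoffspring = 0.25 (two parent–offspring links: r = (1/2)^2 = 1/4).
r to a full niece or nephew = 1/4 (full aunt/uncle↔niece/nephew: two paths of length 3 through the shared grandparent pair: r = 2·(1/2)^3 = 1/4).
r to a first cousin = 0.125 (first cousins share one grandparent pair — two paths of length 4: r = 2·(1/2)^4 = 1/8).
Summing one r·B term per recipient: 4·0.25·0.213 + 1·0.25·0.351 + 1·0.125·0.206 = 0.3265.
0.3265 < 0.46: the indirect benefit is less than the cost.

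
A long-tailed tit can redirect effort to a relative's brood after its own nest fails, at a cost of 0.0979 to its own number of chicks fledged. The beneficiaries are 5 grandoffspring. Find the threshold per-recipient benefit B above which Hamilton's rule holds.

r to a grandoffspring = 1/4 (two parent–offspring links: r = (1/2)^2 = 1/4).
Hamilton's rule with n recipients of equal r: n·r·B > C, so B > C/(n·r) = 0.0979/(5·0.25) = 0.0783.

0.0783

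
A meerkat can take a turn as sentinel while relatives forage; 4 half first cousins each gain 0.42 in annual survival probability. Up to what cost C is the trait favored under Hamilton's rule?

r to a half first cousin = 0.0625 (half first cousins share one grandparent — one path of length 4: r = (1/2)^4 = 1/16).
Hamilton's rule: n·r·B > C, so the trait is favored while C < n·r·B = 4·0.0625·0.42 = 0.105.

0.105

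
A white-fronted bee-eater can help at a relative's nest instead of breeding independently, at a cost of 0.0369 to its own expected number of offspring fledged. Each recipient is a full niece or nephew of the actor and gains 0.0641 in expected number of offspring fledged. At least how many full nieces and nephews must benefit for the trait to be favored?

r to a full niece or nephew = 1/4 (full aunt/uncle↔niece/nephew: two paths of length 3 through the shared grandparent pair: r = 2·(1/2)^3 = 1/4).
Hamilton's rule: n·r·B > C  ⇒  n > C/(r·B) = 0.0369/(0.25·0.0641) = 2.303.
The smallest integer exceeding 2.303 is 3.

3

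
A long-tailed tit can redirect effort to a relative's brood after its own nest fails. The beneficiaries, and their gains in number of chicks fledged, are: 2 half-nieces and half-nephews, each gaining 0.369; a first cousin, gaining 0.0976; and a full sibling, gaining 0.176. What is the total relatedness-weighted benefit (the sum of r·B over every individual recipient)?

0.19245

r to a half-niece or half-nephew = 0.125 (half-aunt/uncle↔niece/nephew: one path of length 3: r = (1/2)^3 = 1/8).
r to a first cousin = 1/8 (first cousins share one grandparent pair — two paths of length 4: r = 2·(1/2)^4 = 1/8).
r to a full sibling = 0.5 (full sibs share both parents — two paths of length 2: r = 2·(1/2)^2 = 1/2).
Summing one r·B term per recipient: 2·0.125·0.369 + 1·0.125·0.0976 + 1·0.5·0.176 = 0.19245.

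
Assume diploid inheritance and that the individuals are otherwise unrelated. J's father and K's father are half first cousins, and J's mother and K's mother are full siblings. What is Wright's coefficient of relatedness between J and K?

With two independent routes of shared ancestry, r is the sum of the two contributions.
J and K are related in two ways: half second cousins through their fathers (r = 1/64) and first cousins through their mothers (r = 1/8).
r = 1/64 + 1/8 = 9/64 = 0.140625.

0.140625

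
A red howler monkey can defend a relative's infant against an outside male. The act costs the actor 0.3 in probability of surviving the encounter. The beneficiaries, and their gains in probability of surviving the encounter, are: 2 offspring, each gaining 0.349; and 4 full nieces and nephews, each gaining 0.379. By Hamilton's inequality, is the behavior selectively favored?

Hamilton's rule: the trait is favored when the sum of r·B over every recipient exceeds the actor's cost C.
r to an offspring = 1/2 (one parent–offspring link: r = (1/2)^1 = 1/2).
r to a full niece or nephew = 0.25 (full aunt/uncle↔niece/nephew: two paths of length 3 through the shared grandparent pair: r = 2·(1/2)^3 = 1/4).
Summing one r·B term per recipient: 2·0.5·0.349 + 4·0.25·0.379 = 0.728.
0.728 > 0.3: the indirect benefit exceeds the cost.

Yes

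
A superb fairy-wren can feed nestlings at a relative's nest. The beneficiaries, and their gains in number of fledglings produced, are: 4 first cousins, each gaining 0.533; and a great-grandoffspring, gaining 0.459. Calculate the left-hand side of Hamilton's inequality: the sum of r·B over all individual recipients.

0.323875

r to a first cousin = 0.125 (first cousins share one grandparent pair — two paths of length 4: r = 2·(1/2)^4 = 1/8).
r to a great-grandoffspring = 1/8 (three parent–offspring links: r = (1/2)^3 = 1/8).
Summing one r·B term per recipient: 4·0.125·0.533 + 1·0.125·0.459 = 0.323875.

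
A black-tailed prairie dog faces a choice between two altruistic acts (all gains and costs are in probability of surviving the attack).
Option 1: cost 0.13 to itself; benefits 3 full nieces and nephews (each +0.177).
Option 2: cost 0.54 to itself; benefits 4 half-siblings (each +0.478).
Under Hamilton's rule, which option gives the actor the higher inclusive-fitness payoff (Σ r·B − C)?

Option 1: r to a full niece or nephew = 0.25.
Option 1: Σ r·B − C = (3·0.25·0.177) − 0.13 = 0.00275.
Option 2: r to a half-sibling = 0.25.
Option 2: Σ r·B − C = (4·0.25·0.478) − 0.54 = -0.062.
Option 1 has the higher net inclusive-fitness payoff.

Option 1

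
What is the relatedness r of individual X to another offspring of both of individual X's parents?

Each parent–offspring link contributes a factor of 1/2, and independent paths through distinct common ancestors add.
Full sibs share both parents — two paths of length 2: r = 2·(1/2)^2 = 1/2.

0.5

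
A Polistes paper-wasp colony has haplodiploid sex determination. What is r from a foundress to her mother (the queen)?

One meiotic link between diploid queen and diploid daughter: r = 1/2.

0.5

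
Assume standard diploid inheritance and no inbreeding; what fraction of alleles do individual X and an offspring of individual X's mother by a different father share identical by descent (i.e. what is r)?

Each parent–offspring link contributes a factor of 1/2, and independent paths through distinct common ancestors add.
Half-sibs share one parent — one path of length 2: r = (1/2)^2 = 1/4.

0.25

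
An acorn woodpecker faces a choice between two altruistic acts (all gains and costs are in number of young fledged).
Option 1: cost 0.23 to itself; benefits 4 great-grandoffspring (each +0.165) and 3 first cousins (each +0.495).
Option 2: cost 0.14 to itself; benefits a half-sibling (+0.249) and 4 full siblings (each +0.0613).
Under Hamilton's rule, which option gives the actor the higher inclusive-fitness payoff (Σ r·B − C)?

Option 2

Option 1: r to a great-grandoffspring = 0.125.
Option 1: r to a first cousin = 0.125.
Option 1: Σ r·B − C = (4·0.125·0.165 + 3·0.125·0.495) − 0.23 = 0.038125.
Option 2: r to a half-sibling = 0.25.
Option 2: r to a full sibling = 0.5.
Option 2: Σ r·B − C = (1·0.25·0.249 + 4·0.5·0.0613) − 0.14 = 0.04485.
Option 2 has the higher net inclusive-fitness payoff.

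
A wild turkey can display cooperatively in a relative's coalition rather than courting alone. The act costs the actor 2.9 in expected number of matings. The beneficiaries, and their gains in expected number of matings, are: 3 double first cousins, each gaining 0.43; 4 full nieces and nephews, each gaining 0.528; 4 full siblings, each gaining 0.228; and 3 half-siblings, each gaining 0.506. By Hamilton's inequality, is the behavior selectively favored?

Hamilton's rule: the trait is favored when the sum of r·B over every recipient exceeds the actor's cost C.
r to a double first cousin = 0.25 (double first cousins share both grandparent pairs — four paths of length 4: r = 4·(1/2)^4 = 1/4).
r to a full niece or nephew = 1/4 (full aunt/uncle↔niece/nephew: two paths of length 3 through the shared grandparent pair: r = 2·(1/2)^3 = 1/4).
r to a full sibling = 1/2 (full sibs share both parents — two paths of length 2: r = 2·(1/2)^2 = 1/2).
r to a half-sibling = 0.25 (half-sibs share one parent — one path of length 2: r = (1/2)^2 = 1/4).
Summing one r·B term per recipient: 3·0.25·0.43 + 4·0.25·0.528 + 4·0.5·0.228 + 3·0.25·0.506 = 1.686.
1.686 < 2.9: the indirect benefit is less than the cost.

No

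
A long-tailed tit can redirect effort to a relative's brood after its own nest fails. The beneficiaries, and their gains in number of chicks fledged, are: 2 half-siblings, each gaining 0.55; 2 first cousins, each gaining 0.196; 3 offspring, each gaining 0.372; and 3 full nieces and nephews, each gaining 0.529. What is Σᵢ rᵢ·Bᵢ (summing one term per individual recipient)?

1.27875

r to a half-sibling = 0.25 (half-sibs share one parent — one path of length 2: r = (1/2)^2 = 1/4).
r to a first cousin = 0.125 (first cousins share one grandparent pair — two paths of length 4: r = 2·(1/2)^4 = 1/8).
r to an offspring = 0.5 (one parent–offspring link: r = (1/2)^1 = 1/2).
r to a full niece or nephew = 1/4 (full aunt/uncle↔niece/nephew: two paths of length 3 through the shared grandparent pair: r = 2·(1/2)^3 = 1/4).
Summing one r·B term per recipient: 2·0.25·0.55 + 2·0.125·0.196 + 3·0.5·0.372 + 3·0.25·0.529 = 1.27875.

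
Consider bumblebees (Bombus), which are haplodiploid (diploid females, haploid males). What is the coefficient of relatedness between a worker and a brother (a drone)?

0.25

Her haploid brother carries none of their father's genes and a random half of their mother's genome; that half matches the maternal half of her own genome with probability 1/2: r = 1/2 · 1/2 = 1/4.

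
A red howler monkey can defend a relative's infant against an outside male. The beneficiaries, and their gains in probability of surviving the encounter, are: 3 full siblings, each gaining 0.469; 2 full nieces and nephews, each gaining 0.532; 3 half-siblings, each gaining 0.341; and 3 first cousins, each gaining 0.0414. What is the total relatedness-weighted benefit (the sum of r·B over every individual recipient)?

1.240775

r to a full sibling = 0.5 (full sibs share both parents — two paths of length 2: r = 2·(1/2)^2 = 1/2).
r to a full niece or nephew = 0.25 (full aunt/uncle↔niece/nephew: two paths of length 3 through the shared grandparent pair: r = 2·(1/2)^3 = 1/4).
r to a half-sibling = 0.25 (half-sibs share one parent — one path of length 2: r = (1/2)^2 = 1/4).
r to a first cousin = 0.125 (first cousins share one grandparent pair — two paths of length 4: r = 2·(1/2)^4 = 1/8).
Summing one r·B term per recipient: 3·0.5·0.469 + 2·0.25·0.532 + 3·0.25·0.341 + 3·0.125·0.0414 = 1.240775.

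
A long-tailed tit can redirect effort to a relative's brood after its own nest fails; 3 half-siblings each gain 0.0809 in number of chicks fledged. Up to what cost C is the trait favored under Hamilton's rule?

0.060675

r to a half-sibling = 0.25 (half-sibs share one parent — one path of length 2: r = (1/2)^2 = 1/4).
Hamilton's rule: n·r·B > C, so the trait is favored while C < n·r·B = 3·0.25·0.0809 = 0.060675.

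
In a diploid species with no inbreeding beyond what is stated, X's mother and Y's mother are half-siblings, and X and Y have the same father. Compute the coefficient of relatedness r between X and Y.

0.3125

Wright's path rule: contributions from independent ancestry routes add.
X and Y are related in two ways: half first cousins through their mothers (r = 1/16) and half-sibs through their shared father (r = 1/4).
r = 1/16 + 1/4 = 0.3125.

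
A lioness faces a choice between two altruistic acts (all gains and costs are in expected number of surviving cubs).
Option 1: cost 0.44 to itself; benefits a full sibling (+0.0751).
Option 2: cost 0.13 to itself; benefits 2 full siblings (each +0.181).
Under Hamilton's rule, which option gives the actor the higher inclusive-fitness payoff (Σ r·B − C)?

Option 1: r to a full sibling = 0.5.
Option 1: Σ r·B − C = (1·0.5·0.0751) − 0.44 = -0.40245.
Option 2: r to a full sibling = 0.5.
Option 2: Σ r·B − C = (2·0.5·0.181) − 0.13 = 0.051.
Option 2 has the higher net inclusive-fitness payoff.

Option 2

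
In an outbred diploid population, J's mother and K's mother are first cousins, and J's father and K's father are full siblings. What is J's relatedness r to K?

0.15625

Independent pedigree routes through distinct common ancestors add.
J and K are related in two ways: second cousins through their mothers (r = 1/32) and first cousins through their fathers (r = 1/8).
r = 1/32 + 1/8 = 0.15625.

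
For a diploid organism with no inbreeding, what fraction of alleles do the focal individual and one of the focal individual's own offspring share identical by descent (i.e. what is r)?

Each parent–offspring link contributes a factor of 1/2, and independent paths through distinct common ancestors add.
One parent–offspring link: r = (1/2)^1 = 1/2.

0.5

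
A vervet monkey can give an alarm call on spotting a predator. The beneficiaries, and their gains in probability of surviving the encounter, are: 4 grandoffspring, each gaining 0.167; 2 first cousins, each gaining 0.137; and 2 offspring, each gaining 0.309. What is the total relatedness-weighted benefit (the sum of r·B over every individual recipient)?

r to a grandoffspring = 0.25 (two parent–offspring links: r = (1/2)^2 = 1/4).
r to a first cousin = 0.125 (first cousins share one grandparent pair — two paths of length 4: r = 2·(1/2)^4 = 1/8).
r to an offspring = 1/2 (one parent–offspring link: r = (1/2)^1 = 1/2).
Summing one r·B term per recipient: 4·0.25·0.167 + 2·0.125·0.137 + 2·0.5·0.309 = 0.51025.

0.51025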